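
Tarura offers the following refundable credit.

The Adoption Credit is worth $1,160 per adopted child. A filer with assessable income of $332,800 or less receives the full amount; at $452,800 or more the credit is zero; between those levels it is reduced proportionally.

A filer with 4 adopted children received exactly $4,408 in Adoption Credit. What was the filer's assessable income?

$338,800

Full credit = 4 × $1,160 = $4,640.
$4,408 is 4,408/4,640 of the full $4,640, so 232/4,640 of the $120,000 range has been used: income = $332,800 + $120,000 × 232/4,640 = $338,800.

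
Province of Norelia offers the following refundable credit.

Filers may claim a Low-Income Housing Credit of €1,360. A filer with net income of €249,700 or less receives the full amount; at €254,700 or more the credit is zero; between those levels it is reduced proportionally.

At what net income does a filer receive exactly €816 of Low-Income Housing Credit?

€816 is 816/1,360 of the full €1,360, so 544/1,360 of the €5,000 range has been used: income = €249,700 + €5,000 × 544/1,360 = €251,700.

€251,700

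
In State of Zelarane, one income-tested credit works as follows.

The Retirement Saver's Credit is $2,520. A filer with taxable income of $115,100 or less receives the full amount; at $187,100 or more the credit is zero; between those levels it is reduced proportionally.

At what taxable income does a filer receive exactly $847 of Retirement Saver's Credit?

$162,900

$847 is 847/2,520 of the full $2,520, so 1,673/2,520 of the $72,000 range has been used: income = $115,100 + $72,000 × 1,673/2,520 = $162,900.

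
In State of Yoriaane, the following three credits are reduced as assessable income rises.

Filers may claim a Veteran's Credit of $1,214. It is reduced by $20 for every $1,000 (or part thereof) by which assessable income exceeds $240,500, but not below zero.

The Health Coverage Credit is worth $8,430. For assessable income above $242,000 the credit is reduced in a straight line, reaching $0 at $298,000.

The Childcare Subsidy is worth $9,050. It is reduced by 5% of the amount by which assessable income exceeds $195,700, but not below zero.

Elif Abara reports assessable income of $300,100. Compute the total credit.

$3,844

Veteran's Credit: income exceeds $240,500 by $59,600, which is 60 full-or-partial $1,000 increments; reduction = 60 × $20 = $1,200, leaving $14.
Health Coverage Credit: $300,100 is at or above $298,000, so the credit is $0.
Childcare Subsidy: 5% of the $104,400 excess over $195,700 is $5,220; credit = $9,050 − $5,220 = $3,830.
Total: $14 + $0 + $3,830 = $3,844.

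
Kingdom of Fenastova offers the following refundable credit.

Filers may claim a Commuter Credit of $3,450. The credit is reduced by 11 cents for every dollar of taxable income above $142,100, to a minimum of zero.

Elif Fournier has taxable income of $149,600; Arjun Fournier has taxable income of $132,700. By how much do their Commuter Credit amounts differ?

Elif ($149,600): Commuter Credit: 11% of the $7,500 excess over $142,100 is $825; credit = $3,450 − $825 = $2,625.
Arjun ($132,700): Commuter Credit: $132,700 is at or below the $142,100 threshold, so the full $3,450 applies.
Difference: |$2,625 − $3,450| = $825.

$825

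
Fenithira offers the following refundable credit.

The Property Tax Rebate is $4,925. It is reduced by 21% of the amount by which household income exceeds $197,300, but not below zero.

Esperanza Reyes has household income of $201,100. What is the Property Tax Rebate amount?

Property Tax Rebate: 21% of the $3,800 excess over $197,300 is $798; credit = $4,925 − $798 = $4,127.

$4,127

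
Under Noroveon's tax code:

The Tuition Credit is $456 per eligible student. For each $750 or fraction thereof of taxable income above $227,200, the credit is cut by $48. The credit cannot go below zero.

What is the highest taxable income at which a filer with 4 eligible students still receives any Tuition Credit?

$254,950

Full credit = 4 × $456 = $1,824.
After 37 increments the reduction is 37 × $48 = $1,776, leaving $48; one more increment wipes it out. Increment 37 ends at excess 37 × $750 = $27,750, so the highest qualifying income is $227,200 + $27,750 = $254,950.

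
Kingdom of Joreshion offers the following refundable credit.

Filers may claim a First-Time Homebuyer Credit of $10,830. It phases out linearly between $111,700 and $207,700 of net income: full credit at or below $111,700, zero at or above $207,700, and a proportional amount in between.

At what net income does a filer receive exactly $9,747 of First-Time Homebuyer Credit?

$121,300

$9,747 is 9,747/10,830 of the full $10,830, so 1,083/10,830 of the $96,000 range has been used: income = $111,700 + $96,000 × 1,083/10,830 = $121,300.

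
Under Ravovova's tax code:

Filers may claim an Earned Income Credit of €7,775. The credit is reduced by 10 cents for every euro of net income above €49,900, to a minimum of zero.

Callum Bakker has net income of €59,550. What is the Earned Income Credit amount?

€6,810

Earned Income Credit: 10% of the €9,650 excess over €49,900 is €965; credit = €7,775 − €965 = €6,810.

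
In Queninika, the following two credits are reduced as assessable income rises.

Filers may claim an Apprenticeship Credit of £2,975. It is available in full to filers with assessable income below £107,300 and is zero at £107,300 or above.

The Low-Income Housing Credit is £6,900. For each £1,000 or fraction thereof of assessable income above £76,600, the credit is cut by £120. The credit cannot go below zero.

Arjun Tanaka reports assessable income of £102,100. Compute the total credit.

£6,755

Apprenticeship Credit: £102,100 is below the £107,300 cutoff, so the full £2,975 applies.
Low-Income Housing Credit: income exceeds £76,600 by £25,500, which is 26 full-or-partial £1,000 increments; reduction = 26 × £120 = £3,120, leaving £3,780.
Total: £2,975 + £3,780 = £6,755.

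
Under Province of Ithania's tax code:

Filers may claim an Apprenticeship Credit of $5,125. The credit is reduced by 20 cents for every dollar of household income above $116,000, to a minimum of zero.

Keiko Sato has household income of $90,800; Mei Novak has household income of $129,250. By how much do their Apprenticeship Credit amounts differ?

$2,650

Keiko ($90,800): Apprenticeship Credit: $90,800 is at or below the $116,000 threshold, so the full $5,125 applies.
Mei ($129,250): Apprenticeship Credit: 20% of the $13,250 excess over $116,000 is $2,650; credit = $5,125 − $2,650 = $2,475.
Difference: |$5,125 − $2,475| = $2,650.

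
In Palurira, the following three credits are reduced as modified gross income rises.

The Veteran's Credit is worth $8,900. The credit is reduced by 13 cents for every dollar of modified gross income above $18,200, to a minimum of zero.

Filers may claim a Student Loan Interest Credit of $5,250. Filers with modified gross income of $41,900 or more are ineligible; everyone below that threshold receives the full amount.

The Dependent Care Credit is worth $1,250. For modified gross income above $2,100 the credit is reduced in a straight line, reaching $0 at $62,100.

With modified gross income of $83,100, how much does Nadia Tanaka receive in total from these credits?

Veteran's Credit: 13% of the $64,900 excess over $18,200 is $8,437; credit = $8,900 − $8,437 = $463.
Student Loan Interest Credit: $83,100 meets or exceeds the $41,900 cutoff, so the credit is $0.
Dependent Care Credit: $83,100 is at or above $62,100, so the credit is $0.
Total: $463 + $0 + $0 = $463.

$463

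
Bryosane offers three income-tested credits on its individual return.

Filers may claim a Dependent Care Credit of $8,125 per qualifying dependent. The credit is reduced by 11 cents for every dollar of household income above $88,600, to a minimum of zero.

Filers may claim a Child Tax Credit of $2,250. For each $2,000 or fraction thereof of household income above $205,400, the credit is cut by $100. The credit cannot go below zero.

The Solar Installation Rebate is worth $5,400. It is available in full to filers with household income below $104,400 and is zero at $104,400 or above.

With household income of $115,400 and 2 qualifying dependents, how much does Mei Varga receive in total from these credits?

Dependent Care Credit: base = 2 × $8,125 = $16,250. 11% of the $26,800 excess over $88,600 is $2,948; credit = $16,250 − $2,948 = $13,302.
Child Tax Credit: $115,400 is at or below the $205,400 threshold, so the full $2,250 applies.
Solar Installation Rebate: $115,400 meets or exceeds the $104,400 cutoff, so the credit is $0.
Total: $13,302 + $2,250 + $0 = $15,552.

$15,552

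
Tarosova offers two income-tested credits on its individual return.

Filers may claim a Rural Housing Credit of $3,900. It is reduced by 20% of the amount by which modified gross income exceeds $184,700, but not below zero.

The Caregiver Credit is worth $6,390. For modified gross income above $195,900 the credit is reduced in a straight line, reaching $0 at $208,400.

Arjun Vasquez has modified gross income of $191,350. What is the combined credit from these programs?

$8,960

Rural Housing Credit: 20% of the $6,650 excess over $184,700 is $1,330; credit = $3,900 − $1,330 = $2,570.
Caregiver Credit: $191,350 is at or below the $195,900 threshold, so the full $6,390 applies.
Total: $2,570 + $6,390 = $8,960.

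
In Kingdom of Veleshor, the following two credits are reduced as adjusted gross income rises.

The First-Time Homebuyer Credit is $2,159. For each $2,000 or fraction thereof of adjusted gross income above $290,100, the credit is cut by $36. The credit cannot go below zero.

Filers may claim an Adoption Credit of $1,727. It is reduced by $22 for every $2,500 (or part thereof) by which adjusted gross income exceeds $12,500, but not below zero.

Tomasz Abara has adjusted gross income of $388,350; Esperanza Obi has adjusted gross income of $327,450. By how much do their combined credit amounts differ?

Tomasz ($388,350): First-Time Homebuyer Credit: income exceeds $290,100 by $98,250, which is 50 full-or-partial $2,000 increments; reduction = 50 × $36 = $1,800, leaving $359. Adoption Credit: income exceeds $12,500 by $375,850 → 151 increments × $22 = $3,322 ≥ base, so the credit is $0. total $359 + $0 = $359
Esperanza ($327,450): First-Time Homebuyer Credit: income exceeds $290,100 by $37,350, which is 19 full-or-partial $2,000 increments; reduction = 19 × $36 = $684, leaving $1,475. Adoption Credit: income exceeds $12,500 by $314,950 → 126 increments × $22 = $2,772 ≥ base, so the credit is $0. total $1,475 + $0 = $1,475
Difference: |$359 − $1,475| = $1,116.

$1,116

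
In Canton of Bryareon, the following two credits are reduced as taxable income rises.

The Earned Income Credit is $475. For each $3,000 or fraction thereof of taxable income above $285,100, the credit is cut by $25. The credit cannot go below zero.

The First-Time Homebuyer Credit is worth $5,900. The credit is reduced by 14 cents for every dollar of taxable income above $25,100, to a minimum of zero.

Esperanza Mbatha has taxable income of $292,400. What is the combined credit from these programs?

Earned Income Credit: income exceeds $285,100 by $7,300, which is 3 full-or-partial $3,000 increments; reduction = 3 × $25 = $75, leaving $400.
First-Time Homebuyer Credit: 14% of the $267,300 excess over $25,100 is $37,422 ≥ base, so the credit is $0.
Total: $400 + $0 = $400.

$400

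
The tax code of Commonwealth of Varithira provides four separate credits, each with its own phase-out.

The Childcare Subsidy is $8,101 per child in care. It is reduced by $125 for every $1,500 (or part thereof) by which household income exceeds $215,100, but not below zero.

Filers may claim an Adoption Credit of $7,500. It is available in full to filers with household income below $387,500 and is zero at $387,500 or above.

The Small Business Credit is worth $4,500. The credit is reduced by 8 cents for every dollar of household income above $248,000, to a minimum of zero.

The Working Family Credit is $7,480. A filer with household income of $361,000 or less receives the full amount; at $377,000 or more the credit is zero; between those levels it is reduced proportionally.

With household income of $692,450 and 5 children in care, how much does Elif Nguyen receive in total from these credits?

$630

Childcare Subsidy: base = 5 × $8,101 = $40,505. income exceeds $215,100 by $477,350, which is 319 full-or-partial $1,500 increments; reduction = 319 × $125 = $39,875, leaving $630.
Adoption Credit: $692,450 meets or exceeds the $387,500 cutoff, so the credit is $0.
Small Business Credit: 8% of the $444,450 excess over $248,000 is $35,556 ≥ base, so the credit is $0.
Working Family Credit: $692,450 is at or above $377,000, so the credit is $0.
Total: $630 + $0 + $0 + $0 = $630.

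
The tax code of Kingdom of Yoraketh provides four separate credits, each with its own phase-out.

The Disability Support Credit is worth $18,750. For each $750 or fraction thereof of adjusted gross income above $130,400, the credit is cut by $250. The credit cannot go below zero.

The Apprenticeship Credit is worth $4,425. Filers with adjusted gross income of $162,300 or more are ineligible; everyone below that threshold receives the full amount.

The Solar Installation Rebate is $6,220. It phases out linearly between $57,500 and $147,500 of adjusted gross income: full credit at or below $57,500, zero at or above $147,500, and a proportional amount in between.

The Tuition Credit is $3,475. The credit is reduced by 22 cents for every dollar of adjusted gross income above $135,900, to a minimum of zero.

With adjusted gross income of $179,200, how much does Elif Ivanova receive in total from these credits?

Disability Support Credit: income exceeds $130,400 by $48,800, which is 66 full-or-partial $750 increments; reduction = 66 × $250 = $16,500, leaving $2,250.
Apprenticeship Credit: $179,200 meets or exceeds the $162,300 cutoff, so the credit is $0.
Solar Installation Rebate: $179,200 is at or above $147,500, so the credit is $0.
Tuition Credit: 22% of the $43,300 excess over $135,900 is $9,526 ≥ base, so the credit is $0.
Total: $2,250 + $0 + $0 + $0 = $2,250.

$2,250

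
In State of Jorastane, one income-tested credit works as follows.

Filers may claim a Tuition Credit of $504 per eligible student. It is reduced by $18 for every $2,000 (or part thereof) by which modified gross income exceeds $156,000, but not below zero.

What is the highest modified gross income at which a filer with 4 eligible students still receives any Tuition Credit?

Full credit = 4 × $504 = $2,016.
After 111 increments the reduction is 111 × $18 = $1,998, leaving $18; one more increment wipes it out. Increment 111 ends at excess 111 × $2,000 = $222,000, so the highest qualifying income is $156,000 + $222,000 = $378,000.

$378,000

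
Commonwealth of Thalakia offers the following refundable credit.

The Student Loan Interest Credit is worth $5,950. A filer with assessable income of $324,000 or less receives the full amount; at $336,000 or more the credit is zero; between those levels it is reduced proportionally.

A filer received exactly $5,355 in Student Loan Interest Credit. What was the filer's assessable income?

$325,200

$5,355 is 5,355/5,950 of the full $5,950, so 595/5,950 of the $12,000 range has been used: income = $324,000 + $12,000 × 595/5,950 = $325,200.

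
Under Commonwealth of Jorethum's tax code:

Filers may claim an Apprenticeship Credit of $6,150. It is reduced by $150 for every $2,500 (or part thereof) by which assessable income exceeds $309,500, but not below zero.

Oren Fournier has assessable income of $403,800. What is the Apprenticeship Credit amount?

$450

Apprenticeship Credit: income exceeds $309,500 by $94,300, which is 38 full-or-partial $2,500 increments; reduction = 38 × $150 = $5,700, leaving $450.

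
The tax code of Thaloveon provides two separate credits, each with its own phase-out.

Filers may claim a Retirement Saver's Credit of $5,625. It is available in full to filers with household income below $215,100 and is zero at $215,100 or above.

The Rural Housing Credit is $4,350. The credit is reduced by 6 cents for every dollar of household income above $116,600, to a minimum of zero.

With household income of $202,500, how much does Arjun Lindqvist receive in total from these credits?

Retirement Saver's Credit: $202,500 is below the $215,100 cutoff, so the full $5,625 applies.
Rural Housing Credit: 6% of the $85,900 excess over $116,600 is $5,154 ≥ base, so the credit is $0.
Total: $5,625 + $0 = $5,625.

$5,625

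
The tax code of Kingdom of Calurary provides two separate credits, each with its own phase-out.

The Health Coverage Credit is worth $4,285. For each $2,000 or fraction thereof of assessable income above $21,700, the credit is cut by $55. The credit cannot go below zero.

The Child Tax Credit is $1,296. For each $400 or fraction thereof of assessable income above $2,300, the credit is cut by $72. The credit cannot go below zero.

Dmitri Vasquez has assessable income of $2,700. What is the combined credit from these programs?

$5,509

Health Coverage Credit: $2,700 is at or below the $21,700 threshold, so the full $4,285 applies.
Child Tax Credit: income exceeds $2,300 by $400, which is 1 full-or-partial $400 increment; reduction = 1 × $72 = $72, leaving $1,224.
Total: $4,285 + $1,224 = $5,509.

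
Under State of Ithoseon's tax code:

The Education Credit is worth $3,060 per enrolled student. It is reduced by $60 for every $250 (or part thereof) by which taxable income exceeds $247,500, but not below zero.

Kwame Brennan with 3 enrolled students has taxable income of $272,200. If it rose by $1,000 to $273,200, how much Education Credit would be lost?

At $272,200 — base = 3 × $3,060 = $9,180. income exceeds $247,500 by $24,700, which is 99 full-or-partial $250 increments; reduction = 99 × $60 = $5,940, leaving $3,240.
At $273,200 — base = 3 × $3,060 = $9,180. income exceeds $247,500 by $25,700, which is 103 full-or-partial $250 increments; reduction = 103 × $60 = $6,180, leaving $3,000.
Lost: $3,240 − $3,000 = $240.

$240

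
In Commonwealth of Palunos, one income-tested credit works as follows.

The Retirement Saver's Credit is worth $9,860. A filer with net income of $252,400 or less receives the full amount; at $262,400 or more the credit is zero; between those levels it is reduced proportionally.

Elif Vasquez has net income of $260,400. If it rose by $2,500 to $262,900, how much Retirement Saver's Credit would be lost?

At $260,400 — $260,400 is $8,000 into a $10,000 phase-out range, leaving 2,000/10,000 of the credit: $9,860 × 2,000/10,000 = $1,972.
At $262,900 — $262,900 is at or above $262,400, so the credit is $0.
Lost: $1,972 − $0 = $1,972.

$1,972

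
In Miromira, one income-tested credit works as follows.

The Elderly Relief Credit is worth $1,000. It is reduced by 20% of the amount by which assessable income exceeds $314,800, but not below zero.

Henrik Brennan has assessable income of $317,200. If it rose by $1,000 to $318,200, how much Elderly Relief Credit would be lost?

At $317,200 — 20% of the $2,400 excess over $314,800 is $480; credit = $1,000 − $480 = $520.
At $318,200 — 20% of the $3,400 excess over $314,800 is $680; credit = $1,000 − $680 = $320.
Lost: $520 − $320 = $200.

$200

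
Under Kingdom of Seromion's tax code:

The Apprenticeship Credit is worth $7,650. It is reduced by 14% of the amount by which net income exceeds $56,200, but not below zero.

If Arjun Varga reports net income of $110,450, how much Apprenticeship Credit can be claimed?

Apprenticeship Credit: 14% of the $54,250 excess over $56,200 is $7,595; credit = $7,650 − $7,595 = $55.

$55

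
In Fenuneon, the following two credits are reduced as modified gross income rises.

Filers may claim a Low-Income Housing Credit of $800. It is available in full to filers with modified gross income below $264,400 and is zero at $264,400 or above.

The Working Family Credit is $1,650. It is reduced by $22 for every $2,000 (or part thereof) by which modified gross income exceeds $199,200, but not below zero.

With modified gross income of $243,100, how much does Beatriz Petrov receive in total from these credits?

$1,966

Low-Income Housing Credit: $243,100 is below the $264,400 cutoff, so the full $800 applies.
Working Family Credit: income exceeds $199,200 by $43,900, which is 22 full-or-partial $2,000 increments; reduction = 22 × $22 = $484, leaving $1,166.
Total: $800 + $1,166 = $1,966.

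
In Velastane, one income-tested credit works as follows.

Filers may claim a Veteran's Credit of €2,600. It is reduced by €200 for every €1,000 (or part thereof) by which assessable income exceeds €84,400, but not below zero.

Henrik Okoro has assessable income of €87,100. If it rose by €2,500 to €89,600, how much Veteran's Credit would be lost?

€600

At €87,100 — income exceeds €84,400 by €2,700, which is 3 full-or-partial €1,000 increments; reduction = 3 × €200 = €600, leaving €2,000.
At €89,600 — income exceeds €84,400 by €5,200, which is 6 full-or-partial €1,000 increments; reduction = 6 × €200 = €1,200, leaving €1,400.
Lost: €2,000 − €1,400 = €600.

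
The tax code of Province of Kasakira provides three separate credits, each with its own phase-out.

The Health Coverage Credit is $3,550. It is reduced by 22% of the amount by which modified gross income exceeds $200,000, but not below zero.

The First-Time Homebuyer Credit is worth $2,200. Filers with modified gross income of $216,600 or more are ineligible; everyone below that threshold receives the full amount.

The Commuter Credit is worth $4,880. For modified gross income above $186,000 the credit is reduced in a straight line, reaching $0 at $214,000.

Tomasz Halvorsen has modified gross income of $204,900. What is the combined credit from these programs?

$6,258

Health Coverage Credit: 22% of the $4,900 excess over $200,000 is $1,078; credit = $3,550 − $1,078 = $2,472.
First-Time Homebuyer Credit: $204,900 is below the $216,600 cutoff, so the full $2,200 applies.
Commuter Credit: $204,900 is $18,900 into a $28,000 phase-out range, leaving 9,100/28,000 of the credit: $4,880 × 9,100/28,000 = $1,586.
Total: $2,472 + $2,200 + $1,586 = $6,258.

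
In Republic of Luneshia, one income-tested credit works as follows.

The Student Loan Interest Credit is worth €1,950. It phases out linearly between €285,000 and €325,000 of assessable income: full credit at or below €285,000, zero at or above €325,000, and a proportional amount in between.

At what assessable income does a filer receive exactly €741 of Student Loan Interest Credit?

€309,800

€741 is 741/1,950 of the full €1,950, so 1,209/1,950 of the €40,000 range has been used: income = €285,000 + €40,000 × 1,209/1,950 = €309,800.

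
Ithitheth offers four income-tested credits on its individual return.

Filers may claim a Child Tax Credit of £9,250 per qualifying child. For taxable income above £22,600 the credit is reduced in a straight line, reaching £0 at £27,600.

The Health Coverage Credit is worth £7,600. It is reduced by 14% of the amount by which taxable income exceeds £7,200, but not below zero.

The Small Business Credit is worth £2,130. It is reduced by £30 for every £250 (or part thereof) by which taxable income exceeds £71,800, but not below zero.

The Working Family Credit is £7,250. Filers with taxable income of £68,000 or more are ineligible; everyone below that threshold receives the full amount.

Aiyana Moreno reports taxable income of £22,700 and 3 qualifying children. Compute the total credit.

Child Tax Credit: base = 3 × £9,250 = £27,750. £22,700 is £100 into a £5,000 phase-out range, leaving 4,900/5,000 of the credit: £27,750 × 4,900/5,000 = £27,195.
Health Coverage Credit: 14% of the £15,500 excess over £7,200 is £2,170; credit = £7,600 − £2,170 = £5,430.
Small Business Credit: £22,700 is at or below the £71,800 threshold, so the full £2,130 applies.
Working Family Credit: £22,700 is below the £68,000 cutoff, so the full £7,250 applies.
Total: £27,195 + £5,430 + £2,130 + £7,250 = £42,005.

£42,005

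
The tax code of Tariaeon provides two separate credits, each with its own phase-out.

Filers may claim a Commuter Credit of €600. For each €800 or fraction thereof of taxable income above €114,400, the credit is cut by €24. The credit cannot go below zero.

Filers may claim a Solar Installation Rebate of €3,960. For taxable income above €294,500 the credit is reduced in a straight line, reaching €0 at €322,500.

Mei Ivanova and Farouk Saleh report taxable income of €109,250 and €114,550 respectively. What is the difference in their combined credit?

Mei (€109,250): Commuter Credit: €109,250 is at or below the €114,400 threshold, so the full €600 applies. Solar Installation Rebate: €109,250 is at or below the €294,500 threshold, so the full €3,960 applies. total €600 + €3,960 = €4,560
Farouk (€114,550): Commuter Credit: income exceeds €114,400 by €150, which is 1 full-or-partial €800 increment; reduction = 1 × €24 = €24, leaving €576. Solar Installation Rebate: €114,550 is at or below the €294,500 threshold, so the full €3,960 applies. total €576 + €3,960 = €4,536
Difference: |€4,560 − €4,536| = €24.

€24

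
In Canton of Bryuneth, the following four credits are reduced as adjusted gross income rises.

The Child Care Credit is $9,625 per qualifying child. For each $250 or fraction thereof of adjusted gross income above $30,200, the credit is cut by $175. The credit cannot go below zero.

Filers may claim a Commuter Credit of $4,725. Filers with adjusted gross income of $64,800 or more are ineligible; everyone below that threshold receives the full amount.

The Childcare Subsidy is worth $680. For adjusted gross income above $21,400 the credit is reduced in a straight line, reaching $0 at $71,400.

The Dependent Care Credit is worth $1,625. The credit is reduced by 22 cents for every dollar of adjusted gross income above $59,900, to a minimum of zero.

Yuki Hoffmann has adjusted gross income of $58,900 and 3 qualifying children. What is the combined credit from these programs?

Child Care Credit: base = 3 × $9,625 = $28,875. income exceeds $30,200 by $28,700, which is 115 full-or-partial $250 increments; reduction = 115 × $175 = $20,125, leaving $8,750.
Commuter Credit: $58,900 is below the $64,800 cutoff, so the full $4,725 applies.
Childcare Subsidy: $58,900 is $37,500 into a $50,000 phase-out range, leaving 12,500/50,000 of the credit: $680 × 12,500/50,000 = $170.
Dependent Care Credit: $58,900 is at or below the $59,900 threshold, so the full $1,625 applies.
Total: $8,750 + $4,725 + $170 + $1,625 = $15,270.

$15,270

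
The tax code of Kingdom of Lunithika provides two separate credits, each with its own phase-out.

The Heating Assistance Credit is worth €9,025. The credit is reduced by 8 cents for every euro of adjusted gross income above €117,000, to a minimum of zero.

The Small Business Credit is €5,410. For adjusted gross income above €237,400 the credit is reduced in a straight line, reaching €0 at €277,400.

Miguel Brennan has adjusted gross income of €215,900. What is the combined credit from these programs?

Heating Assistance Credit: 8% of the €98,900 excess over €117,000 is €7,912; credit = €9,025 − €7,912 = €1,113.
Small Business Credit: €215,900 is at or below the €237,400 threshold, so the full €5,410 applies.
Total: €1,113 + €5,410 = €6,523.

€6,523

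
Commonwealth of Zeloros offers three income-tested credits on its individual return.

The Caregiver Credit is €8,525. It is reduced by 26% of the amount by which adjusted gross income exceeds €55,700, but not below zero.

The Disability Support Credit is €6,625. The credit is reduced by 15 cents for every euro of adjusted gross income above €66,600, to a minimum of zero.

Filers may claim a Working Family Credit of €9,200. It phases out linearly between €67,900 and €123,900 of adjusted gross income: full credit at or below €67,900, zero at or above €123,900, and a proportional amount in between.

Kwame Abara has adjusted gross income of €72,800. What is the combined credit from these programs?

Caregiver Credit: 26% of the €17,100 excess over €55,700 is €4,446; credit = €8,525 − €4,446 = €4,079.
Disability Support Credit: 15% of the €6,200 excess over €66,600 is €930; credit = €6,625 − €930 = €5,695.
Working Family Credit: €72,800 is €4,900 into a €56,000 phase-out range, leaving 51,100/56,000 of the credit: €9,200 × 51,100/56,000 = €8,395.
Total: €4,079 + €5,695 + €8,395 = €18,169.

€18,169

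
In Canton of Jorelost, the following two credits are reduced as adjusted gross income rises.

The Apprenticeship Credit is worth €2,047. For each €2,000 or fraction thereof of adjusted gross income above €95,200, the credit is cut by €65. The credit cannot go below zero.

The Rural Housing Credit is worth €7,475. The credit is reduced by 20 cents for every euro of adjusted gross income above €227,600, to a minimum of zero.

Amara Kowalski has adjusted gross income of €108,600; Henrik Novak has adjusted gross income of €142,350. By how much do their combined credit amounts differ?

Amara (€108,600): Apprenticeship Credit: income exceeds €95,200 by €13,400, which is 7 full-or-partial €2,000 increments; reduction = 7 × €65 = €455, leaving €1,592. Rural Housing Credit: €108,600 is at or below the €227,600 threshold, so the full €7,475 applies. total €1,592 + €7,475 = €9,067
Henrik (€142,350): Apprenticeship Credit: income exceeds €95,200 by €47,150, which is 24 full-or-partial €2,000 increments; reduction = 24 × €65 = €1,560, leaving €487. Rural Housing Credit: €142,350 is at or below the €227,600 threshold, so the full €7,475 applies. total €487 + €7,475 = €7,962
Difference: |€9,067 − €7,962| = €1,105.

€1,105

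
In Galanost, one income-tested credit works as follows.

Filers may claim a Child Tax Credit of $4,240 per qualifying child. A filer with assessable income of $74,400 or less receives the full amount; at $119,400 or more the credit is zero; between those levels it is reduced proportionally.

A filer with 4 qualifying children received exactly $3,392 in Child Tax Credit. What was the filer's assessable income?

Full credit = 4 × $4,240 = $16,960.
$3,392 is 3,392/16,960 of the full $16,960, so 13,568/16,960 of the $45,000 range has been used: income = $74,400 + $45,000 × 13,568/16,960 = $110,400.

$110,400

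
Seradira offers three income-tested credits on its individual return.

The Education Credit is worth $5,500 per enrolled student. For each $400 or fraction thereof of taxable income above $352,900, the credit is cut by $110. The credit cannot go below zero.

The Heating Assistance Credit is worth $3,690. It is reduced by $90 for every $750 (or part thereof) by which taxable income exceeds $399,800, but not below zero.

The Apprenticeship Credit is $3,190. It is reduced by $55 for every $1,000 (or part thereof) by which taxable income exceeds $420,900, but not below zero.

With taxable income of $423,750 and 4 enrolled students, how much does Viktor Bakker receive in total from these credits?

Education Credit: base = 4 × $5,500 = $22,000. income exceeds $352,900 by $70,850, which is 178 full-or-partial $400 increments; reduction = 178 × $110 = $19,580, leaving $2,420.
Heating Assistance Credit: income exceeds $399,800 by $23,950, which is 32 full-or-partial $750 increments; reduction = 32 × $90 = $2,880, leaving $810.
Apprenticeship Credit: income exceeds $420,900 by $2,850, which is 3 full-or-partial $1,000 increments; reduction = 3 × $55 = $165, leaving $3,025.
Total: $2,420 + $810 + $3,025 = $6,255.

$6,255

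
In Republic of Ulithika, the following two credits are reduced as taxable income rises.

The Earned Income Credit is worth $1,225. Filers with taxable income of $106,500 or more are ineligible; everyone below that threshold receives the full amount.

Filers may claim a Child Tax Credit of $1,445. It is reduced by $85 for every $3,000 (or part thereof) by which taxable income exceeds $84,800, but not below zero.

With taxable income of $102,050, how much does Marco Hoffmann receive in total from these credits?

Earned Income Credit: $102,050 is below the $106,500 cutoff, so the full $1,225 applies.
Child Tax Credit: income exceeds $84,800 by $17,250, which is 6 full-or-partial $3,000 increments; reduction = 6 × $85 = $510, leaving $935.
Total: $1,225 + $935 = $2,160.

$2,160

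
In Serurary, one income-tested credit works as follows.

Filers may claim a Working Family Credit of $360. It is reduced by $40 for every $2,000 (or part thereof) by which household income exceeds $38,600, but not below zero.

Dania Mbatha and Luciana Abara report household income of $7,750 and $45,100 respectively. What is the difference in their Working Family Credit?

Dania ($7,750): Working Family Credit: $7,750 is at or below the $38,600 threshold, so the full $360 applies.
Luciana ($45,100): Working Family Credit: income exceeds $38,600 by $6,500, which is 4 full-or-partial $2,000 increments; reduction = 4 × $40 = $160, leaving $200.
Difference: |$360 − $200| = $160.

$160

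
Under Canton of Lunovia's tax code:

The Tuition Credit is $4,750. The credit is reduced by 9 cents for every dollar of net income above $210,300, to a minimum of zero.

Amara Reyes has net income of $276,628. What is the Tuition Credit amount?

Tuition Credit: 9% of the $66,328 excess over $210,300 is $5,969.52 ≥ base, so the credit is $0.

$0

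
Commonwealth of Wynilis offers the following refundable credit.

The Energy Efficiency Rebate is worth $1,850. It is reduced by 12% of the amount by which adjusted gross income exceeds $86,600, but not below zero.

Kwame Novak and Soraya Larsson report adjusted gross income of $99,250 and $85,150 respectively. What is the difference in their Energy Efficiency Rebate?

$1,518

Kwame ($99,250): Energy Efficiency Rebate: 12% of the $12,650 excess over $86,600 is $1,518; credit = $1,850 − $1,518 = $332.
Soraya ($85,150): Energy Efficiency Rebate: $85,150 is at or below the $86,600 threshold, so the full $1,850 applies.
Difference: |$332 − $1,850| = $1,518.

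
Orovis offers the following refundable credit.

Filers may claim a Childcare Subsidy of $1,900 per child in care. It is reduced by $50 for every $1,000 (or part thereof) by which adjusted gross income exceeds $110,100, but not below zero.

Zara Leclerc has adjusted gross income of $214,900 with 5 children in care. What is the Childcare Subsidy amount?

$4,250

Childcare Subsidy: base = 5 × $1,900 = $9,500. income exceeds $110,100 by $104,800, which is 105 full-or-partial $1,000 increments; reduction = 105 × $50 = $5,250, leaving $4,250.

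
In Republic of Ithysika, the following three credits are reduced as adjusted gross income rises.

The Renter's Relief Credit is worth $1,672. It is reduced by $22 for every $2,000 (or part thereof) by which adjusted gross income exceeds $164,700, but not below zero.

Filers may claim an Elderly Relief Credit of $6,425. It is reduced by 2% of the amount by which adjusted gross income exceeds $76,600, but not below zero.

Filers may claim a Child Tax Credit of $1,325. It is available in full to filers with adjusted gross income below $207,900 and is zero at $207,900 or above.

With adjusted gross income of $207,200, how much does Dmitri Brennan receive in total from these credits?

Renter's Relief Credit: income exceeds $164,700 by $42,500, which is 22 full-or-partial $2,000 increments; reduction = 22 × $22 = $484, leaving $1,188.
Elderly Relief Credit: 2% of the $130,600 excess over $76,600 is $2,612; credit = $6,425 − $2,612 = $3,813.
Child Tax Credit: $207,200 is below the $207,900 cutoff, so the full $1,325 applies.
Total: $1,188 + $3,813 + $1,325 = $6,326.

$6,326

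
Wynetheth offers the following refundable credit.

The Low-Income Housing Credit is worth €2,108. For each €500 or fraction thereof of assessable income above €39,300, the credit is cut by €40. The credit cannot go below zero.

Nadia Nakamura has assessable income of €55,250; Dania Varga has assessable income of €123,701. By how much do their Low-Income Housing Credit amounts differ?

Nadia (€55,250): Low-Income Housing Credit: income exceeds €39,300 by €15,950, which is 32 full-or-partial €500 increments; reduction = 32 × €40 = €1,280, leaving €828.
Dania (€123,701): Low-Income Housing Credit: income exceeds €39,300 by €84,401 → 169 increments × €40 = €6,760 ≥ base, so the credit is €0.
Difference: |€828 − €0| = €828.

€828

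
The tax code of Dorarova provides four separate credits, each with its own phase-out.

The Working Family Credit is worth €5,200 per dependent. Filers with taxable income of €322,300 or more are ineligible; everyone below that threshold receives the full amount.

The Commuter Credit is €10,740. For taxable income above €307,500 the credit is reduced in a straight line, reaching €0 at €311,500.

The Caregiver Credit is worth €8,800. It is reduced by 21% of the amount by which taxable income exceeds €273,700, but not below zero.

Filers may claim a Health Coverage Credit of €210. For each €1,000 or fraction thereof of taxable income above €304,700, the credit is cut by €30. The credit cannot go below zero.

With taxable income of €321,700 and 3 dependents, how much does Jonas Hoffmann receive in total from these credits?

Working Family Credit: base = 3 × €5,200 = €15,600. €321,700 is below the €322,300 cutoff, so the full €15,600 applies.
Commuter Credit: €321,700 is at or above €311,500, so the credit is €0.
Caregiver Credit: 21% of the €48,000 excess over €273,700 is €10,080 ≥ base, so the credit is €0.
Health Coverage Credit: income exceeds €304,700 by €17,000 → 17 increments × €30 = €510 ≥ base, so the credit is €0.
Total: €15,600 + €0 + €0 + €0 = €15,600.

€15,600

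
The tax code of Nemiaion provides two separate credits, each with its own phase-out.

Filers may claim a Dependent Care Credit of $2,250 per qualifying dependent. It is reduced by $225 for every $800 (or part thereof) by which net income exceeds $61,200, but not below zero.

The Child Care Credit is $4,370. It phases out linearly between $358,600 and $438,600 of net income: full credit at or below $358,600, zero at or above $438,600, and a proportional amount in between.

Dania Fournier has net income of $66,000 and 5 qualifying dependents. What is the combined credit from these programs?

$14,270

Dependent Care Credit: base = 5 × $2,250 = $11,250. income exceeds $61,200 by $4,800, which is 6 full-or-partial $800 increments; reduction = 6 × $225 = $1,350, leaving $9,900.
Child Care Credit: $66,000 is at or below the $358,600 threshold, so the full $4,370 applies.
Total: $9,900 + $4,370 = $14,270.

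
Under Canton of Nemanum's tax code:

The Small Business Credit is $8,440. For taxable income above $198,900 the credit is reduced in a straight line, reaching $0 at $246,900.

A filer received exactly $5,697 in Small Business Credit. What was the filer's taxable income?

$214,500

$5,697 is 5,697/8,440 of the full $8,440, so 2,743/8,440 of the $48,000 range has been used: income = $198,900 + $48,000 × 2,743/8,440 = $214,500.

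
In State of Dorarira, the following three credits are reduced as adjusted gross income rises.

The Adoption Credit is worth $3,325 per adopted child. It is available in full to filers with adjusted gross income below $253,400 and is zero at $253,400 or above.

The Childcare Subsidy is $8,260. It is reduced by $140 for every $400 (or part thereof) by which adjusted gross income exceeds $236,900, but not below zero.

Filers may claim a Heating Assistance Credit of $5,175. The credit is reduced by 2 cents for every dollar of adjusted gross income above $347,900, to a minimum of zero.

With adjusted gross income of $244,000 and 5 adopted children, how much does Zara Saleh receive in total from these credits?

Adoption Credit: base = 5 × $3,325 = $16,625. $244,000 is below the $253,400 cutoff, so the full $16,625 applies.
Childcare Subsidy: income exceeds $236,900 by $7,100, which is 18 full-or-partial $400 increments; reduction = 18 × $140 = $2,520, leaving $5,740.
Heating Assistance Credit: $244,000 is at or below the $347,900 threshold, so the full $5,175 applies.
Total: $16,625 + $5,740 + $5,175 = $27,540.

$27,540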